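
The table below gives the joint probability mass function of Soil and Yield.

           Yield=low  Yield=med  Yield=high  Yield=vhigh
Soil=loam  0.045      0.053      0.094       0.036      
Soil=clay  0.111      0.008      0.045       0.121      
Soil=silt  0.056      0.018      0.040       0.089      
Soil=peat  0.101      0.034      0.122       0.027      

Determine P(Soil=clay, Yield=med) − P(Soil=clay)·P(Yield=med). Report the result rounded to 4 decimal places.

P(Soil=clay) = 0.111 + 0.008 + 0.045 + 0.121 = 0.285.
P(Yield=med) = 0.053 + 0.008 + 0.018 + 0.034 = 0.113.
P(Soil=clay, Yield=med) − P(Soil=clay)P(Yield=med) = 0.008 − 0.285×0.113 = -0.0242.

-0.0242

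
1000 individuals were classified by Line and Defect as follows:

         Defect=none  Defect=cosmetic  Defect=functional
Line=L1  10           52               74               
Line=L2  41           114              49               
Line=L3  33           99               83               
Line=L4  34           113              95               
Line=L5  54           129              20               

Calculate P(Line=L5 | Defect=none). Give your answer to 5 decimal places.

Total with Defect=none: 10 + 41 + 33 + 34 + 54 = 172.
P(Line=L5 | Defect=none) = 54/172 = 0.31395.

0.31395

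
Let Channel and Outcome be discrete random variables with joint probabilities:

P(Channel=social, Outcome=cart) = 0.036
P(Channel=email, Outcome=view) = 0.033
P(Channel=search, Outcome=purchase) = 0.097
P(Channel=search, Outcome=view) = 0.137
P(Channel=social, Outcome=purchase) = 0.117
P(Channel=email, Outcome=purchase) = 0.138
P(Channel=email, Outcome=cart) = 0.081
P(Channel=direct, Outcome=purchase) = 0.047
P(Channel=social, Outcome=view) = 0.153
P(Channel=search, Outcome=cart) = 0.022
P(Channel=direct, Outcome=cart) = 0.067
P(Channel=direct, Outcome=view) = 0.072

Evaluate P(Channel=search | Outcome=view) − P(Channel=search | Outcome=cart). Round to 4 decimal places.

0.2400

P(Outcome=view) = 0.033 + 0.137 + 0.153 + 0.072 = 0.395; P(Channel=search | Outcome=view) = 0.137/0.395 = 0.34684.
P(Outcome=cart) = 0.081 + 0.022 + 0.036 + 0.067 = 0.206; P(Channel=search | Outcome=cart) = 0.022/0.206 = 0.10680.
Difference = 0.2400.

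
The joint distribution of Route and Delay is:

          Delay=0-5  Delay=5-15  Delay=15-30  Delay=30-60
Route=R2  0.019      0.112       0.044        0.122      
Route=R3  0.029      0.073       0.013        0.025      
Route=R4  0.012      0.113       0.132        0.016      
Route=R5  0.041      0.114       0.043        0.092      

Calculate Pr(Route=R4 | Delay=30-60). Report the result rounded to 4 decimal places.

P(Delay=30-60) = 0.122 + 0.025 + 0.016 + 0.092 = 0.255.
P(Route=R4 | Delay=30-60) = 0.016/0.255 = 0.0627.

0.0627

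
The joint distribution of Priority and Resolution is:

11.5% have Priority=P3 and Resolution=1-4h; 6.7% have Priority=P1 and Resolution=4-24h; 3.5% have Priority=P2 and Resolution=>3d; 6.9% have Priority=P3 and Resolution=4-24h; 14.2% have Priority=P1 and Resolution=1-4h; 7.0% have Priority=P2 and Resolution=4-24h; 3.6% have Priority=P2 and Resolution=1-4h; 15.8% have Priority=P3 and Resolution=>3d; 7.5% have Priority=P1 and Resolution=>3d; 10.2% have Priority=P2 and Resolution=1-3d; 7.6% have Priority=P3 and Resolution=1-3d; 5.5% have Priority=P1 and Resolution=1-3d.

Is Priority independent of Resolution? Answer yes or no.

P(Priority=P3) = 0.418 and P(Resolution=>3d) = 0.268, so their product is 0.11202, but P(Priority=P3, Resolution=>3d) = 0.158. Since these differ, Priority and Resolution are not independent.

no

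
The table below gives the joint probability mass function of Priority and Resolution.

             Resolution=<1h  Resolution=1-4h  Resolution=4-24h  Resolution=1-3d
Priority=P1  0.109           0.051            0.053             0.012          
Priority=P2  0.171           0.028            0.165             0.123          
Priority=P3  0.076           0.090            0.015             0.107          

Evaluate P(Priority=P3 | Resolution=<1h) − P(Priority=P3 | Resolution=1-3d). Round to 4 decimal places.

-0.2287

P(Resolution=<1h) = 0.109 + 0.171 + 0.076 = 0.356; P(Priority=P3 | Resolution=<1h) = 0.076/0.356 = 0.21348.
P(Resolution=1-3d) = 0.012 + 0.123 + 0.107 = 0.242; P(Priority=P3 | Resolution=1-3d) = 0.107/0.242 = 0.44215.
Difference = -0.2287.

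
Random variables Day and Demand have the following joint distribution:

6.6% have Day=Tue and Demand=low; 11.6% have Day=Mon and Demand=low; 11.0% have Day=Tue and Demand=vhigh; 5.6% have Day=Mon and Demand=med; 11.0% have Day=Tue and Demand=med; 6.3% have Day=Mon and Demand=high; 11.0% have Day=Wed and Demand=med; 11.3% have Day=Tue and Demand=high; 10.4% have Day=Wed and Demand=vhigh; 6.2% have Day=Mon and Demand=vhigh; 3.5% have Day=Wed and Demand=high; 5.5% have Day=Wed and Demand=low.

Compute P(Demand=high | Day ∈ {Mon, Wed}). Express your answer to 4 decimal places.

P(Day=Mon) = 0.116 + 0.056 + 0.063 + 0.062 = 0.297.
P(Day=Wed) = 0.055 + 0.110 + 0.035 + 0.104 = 0.304.
P(Day ∈ {Mon, Wed}) = 0.297 + 0.304 = 0.601; P(Demand=high, Day ∈ {Mon, Wed}) = 0.063 + 0.035 = 0.098.
P(Demand=high | Day ∈ {Mon, Wed}) = 0.098/0.601 = 0.1631.

0.1631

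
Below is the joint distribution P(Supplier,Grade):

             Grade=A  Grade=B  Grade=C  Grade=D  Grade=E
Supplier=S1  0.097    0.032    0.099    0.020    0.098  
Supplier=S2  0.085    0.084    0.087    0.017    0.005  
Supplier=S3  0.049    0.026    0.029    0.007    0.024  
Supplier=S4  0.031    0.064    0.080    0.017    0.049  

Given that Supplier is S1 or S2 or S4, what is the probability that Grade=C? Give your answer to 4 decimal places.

0.3075

P(Supplier=S1) = 0.097 + 0.032 + 0.099 + 0.020 + 0.098 = 0.346.
P(Supplier=S2) = 0.085 + 0.084 + 0.087 + 0.017 + 0.005 = 0.278.
P(Supplier=S4) = 0.031 + 0.064 + 0.080 + 0.017 + 0.049 = 0.241.
P(Supplier ∈ {S1, S2, S4}) = 0.346 + 0.278 + 0.241 = 0.865; P(Grade=C, Supplier ∈ {S1, S2, S4}) = 0.099 + 0.087 + 0.080 = 0.266.
P(Grade=C | Supplier ∈ {S1, S2, S4}) = 0.266/0.865 = 0.3075.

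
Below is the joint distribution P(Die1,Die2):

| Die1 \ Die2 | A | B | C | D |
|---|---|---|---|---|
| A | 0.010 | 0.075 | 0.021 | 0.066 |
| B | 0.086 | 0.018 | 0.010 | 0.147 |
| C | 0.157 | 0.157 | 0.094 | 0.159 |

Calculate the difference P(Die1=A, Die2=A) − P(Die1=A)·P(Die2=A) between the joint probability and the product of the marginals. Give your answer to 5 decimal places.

-0.03352

P(Die1=A) = 0.010 + 0.075 + 0.021 + 0.066 = 0.172.
P(Die2=A) = 0.010 + 0.086 + 0.157 = 0.253.
P(Die1=A, Die2=A) − P(Die1=A)P(Die2=A) = 0.010 − 0.172×0.253 = -0.03352.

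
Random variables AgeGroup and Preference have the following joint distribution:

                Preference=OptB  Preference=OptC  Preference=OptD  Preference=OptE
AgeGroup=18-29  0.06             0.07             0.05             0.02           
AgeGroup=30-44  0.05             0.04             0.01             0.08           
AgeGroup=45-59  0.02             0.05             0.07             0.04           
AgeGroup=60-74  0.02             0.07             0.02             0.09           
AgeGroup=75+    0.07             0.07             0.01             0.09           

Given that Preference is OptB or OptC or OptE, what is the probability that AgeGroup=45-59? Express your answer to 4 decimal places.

P(Preference=OptB) = 0.06 + 0.05 + 0.02 + 0.02 + 0.07 = 0.22.
P(Preference=OptC) = 0.07 + 0.04 + 0.05 + 0.07 + 0.07 = 0.30.
P(Preference=OptE) = 0.02 + 0.08 + 0.04 + 0.09 + 0.09 = 0.32.
P(Preference ∈ {OptB, OptC, OptE}) = 0.22 + 0.30 + 0.32 = 0.84; P(AgeGroup=45-59, Preference ∈ {OptB, OptC, OptE}) = 0.02 + 0.05 + 0.04 = 0.11.
P(AgeGroup=45-59 | Preference ∈ {OptB, OptC, OptE}) = 0.11/0.84 = 0.1310.

0.1310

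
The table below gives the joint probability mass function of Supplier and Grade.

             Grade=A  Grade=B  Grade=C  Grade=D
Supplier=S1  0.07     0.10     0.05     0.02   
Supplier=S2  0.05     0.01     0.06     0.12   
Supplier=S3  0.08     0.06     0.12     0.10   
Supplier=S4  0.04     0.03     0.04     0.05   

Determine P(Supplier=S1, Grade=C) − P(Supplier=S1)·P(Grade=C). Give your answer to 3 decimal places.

P(Supplier=S1) = 0.07 + 0.10 + 0.05 + 0.02 = 0.24.
P(Grade=C) = 0.05 + 0.06 + 0.12 + 0.04 = 0.27.
P(Supplier=S1, Grade=C) − P(Supplier=S1)P(Grade=C) = 0.05 − 0.24×0.27 = -0.015.

-0.015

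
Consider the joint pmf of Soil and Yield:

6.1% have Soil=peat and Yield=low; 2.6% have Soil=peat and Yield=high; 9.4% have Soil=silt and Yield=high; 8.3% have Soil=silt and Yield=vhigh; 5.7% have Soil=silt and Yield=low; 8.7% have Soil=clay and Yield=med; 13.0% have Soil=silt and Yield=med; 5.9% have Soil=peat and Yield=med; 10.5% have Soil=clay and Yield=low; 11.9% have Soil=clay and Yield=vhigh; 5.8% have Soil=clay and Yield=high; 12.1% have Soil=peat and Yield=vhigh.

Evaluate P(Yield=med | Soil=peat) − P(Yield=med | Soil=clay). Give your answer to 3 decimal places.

P(Soil=peat) = 0.061 + 0.059 + 0.026 + 0.121 = 0.267; P(Yield=med | Soil=peat) = 0.059/0.267 = 0.2210.
P(Soil=clay) = 0.105 + 0.087 + 0.058 + 0.119 = 0.369; P(Yield=med | Soil=clay) = 0.087/0.369 = 0.2358.
Difference = -0.015.

-0.015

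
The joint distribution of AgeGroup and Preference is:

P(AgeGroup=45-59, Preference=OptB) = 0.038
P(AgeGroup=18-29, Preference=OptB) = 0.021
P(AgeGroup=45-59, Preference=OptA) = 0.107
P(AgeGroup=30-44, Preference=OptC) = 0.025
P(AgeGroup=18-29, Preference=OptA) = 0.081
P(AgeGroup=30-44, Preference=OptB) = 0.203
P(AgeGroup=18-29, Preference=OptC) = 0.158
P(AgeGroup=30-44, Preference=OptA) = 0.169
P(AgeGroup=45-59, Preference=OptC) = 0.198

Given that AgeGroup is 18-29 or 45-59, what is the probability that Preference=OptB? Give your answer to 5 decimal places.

0.09784

P(AgeGroup=18-29) = 0.081 + 0.021 + 0.158 = 0.260.
P(AgeGroup=45-59) = 0.107 + 0.038 + 0.198 = 0.343.
P(AgeGroup ∈ {18-29, 45-59}) = 0.260 + 0.343 = 0.603; P(Preference=OptB, AgeGroup ∈ {18-29, 45-59}) = 0.021 + 0.038 = 0.059.
P(Preference=OptB | AgeGroup ∈ {18-29, 45-59}) = 0.059/0.603 = 0.09784.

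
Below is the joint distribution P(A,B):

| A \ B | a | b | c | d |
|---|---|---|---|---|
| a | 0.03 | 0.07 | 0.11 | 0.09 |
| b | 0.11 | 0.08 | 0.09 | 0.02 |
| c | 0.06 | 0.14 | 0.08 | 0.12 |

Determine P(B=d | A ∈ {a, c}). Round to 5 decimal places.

P(A=a) = 0.03 + 0.07 + 0.11 + 0.09 = 0.30.
P(A=c) = 0.06 + 0.14 + 0.08 + 0.12 = 0.40.
P(A ∈ {a, c}) = 0.30 + 0.40 = 0.70; P(B=d, A ∈ {a, c}) = 0.09 + 0.12 = 0.21.
P(B=d | A ∈ {a, c}) = 0.21/0.70 = 0.30000.

0.30000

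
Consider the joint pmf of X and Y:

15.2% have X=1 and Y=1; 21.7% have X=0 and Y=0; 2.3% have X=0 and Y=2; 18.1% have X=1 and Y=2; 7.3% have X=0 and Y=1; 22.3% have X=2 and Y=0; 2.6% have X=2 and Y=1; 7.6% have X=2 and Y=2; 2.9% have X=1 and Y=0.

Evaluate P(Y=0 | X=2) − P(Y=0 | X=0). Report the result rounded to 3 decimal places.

-0.007

P(X=2) = 0.223 + 0.026 + 0.076 = 0.325; P(Y=0 | X=2) = 0.223/0.325 = 0.6862.
P(X=0) = 0.217 + 0.073 + 0.023 = 0.313; P(Y=0 | X=0) = 0.217/0.313 = 0.6933.
Difference = -0.007.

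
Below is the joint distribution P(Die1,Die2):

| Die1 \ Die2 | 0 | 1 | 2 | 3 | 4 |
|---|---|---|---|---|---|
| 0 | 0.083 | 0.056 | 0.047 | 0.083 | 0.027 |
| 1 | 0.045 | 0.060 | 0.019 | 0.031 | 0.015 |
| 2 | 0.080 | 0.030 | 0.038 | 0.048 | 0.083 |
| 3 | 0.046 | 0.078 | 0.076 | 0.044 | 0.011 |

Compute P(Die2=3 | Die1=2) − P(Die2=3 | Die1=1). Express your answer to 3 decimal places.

-0.010

P(Die1=2) = 0.080 + 0.030 + 0.038 + 0.048 + 0.083 = 0.279; P(Die2=3 | Die1=2) = 0.048/0.279 = 0.1720.
P(Die1=1) = 0.045 + 0.060 + 0.019 + 0.031 + 0.015 = 0.170; P(Die2=3 | Die1=1) = 0.031/0.170 = 0.1824.
Difference = -0.010.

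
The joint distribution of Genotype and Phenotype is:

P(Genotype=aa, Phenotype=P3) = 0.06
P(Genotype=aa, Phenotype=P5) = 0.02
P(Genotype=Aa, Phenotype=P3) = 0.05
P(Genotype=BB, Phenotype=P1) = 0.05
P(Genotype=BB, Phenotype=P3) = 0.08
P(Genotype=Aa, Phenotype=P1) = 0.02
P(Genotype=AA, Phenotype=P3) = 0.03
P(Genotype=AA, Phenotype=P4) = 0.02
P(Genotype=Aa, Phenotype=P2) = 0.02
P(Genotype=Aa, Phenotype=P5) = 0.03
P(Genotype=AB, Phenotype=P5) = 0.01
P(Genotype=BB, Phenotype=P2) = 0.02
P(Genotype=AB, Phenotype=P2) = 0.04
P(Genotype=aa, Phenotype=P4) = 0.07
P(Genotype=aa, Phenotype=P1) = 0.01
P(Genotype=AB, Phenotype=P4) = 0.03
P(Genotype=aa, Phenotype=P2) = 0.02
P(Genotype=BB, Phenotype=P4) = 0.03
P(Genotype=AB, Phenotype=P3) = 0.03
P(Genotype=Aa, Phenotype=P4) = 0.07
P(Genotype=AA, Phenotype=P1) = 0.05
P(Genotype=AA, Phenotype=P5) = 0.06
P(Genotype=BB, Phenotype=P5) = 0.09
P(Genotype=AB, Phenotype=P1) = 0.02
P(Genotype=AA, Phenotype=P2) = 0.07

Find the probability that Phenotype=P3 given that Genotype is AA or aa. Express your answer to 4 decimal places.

P(Genotype=AA) = 0.05 + 0.07 + 0.03 + 0.02 + 0.06 = 0.23.
P(Genotype=aa) = 0.01 + 0.02 + 0.06 + 0.07 + 0.02 = 0.18.
P(Genotype ∈ {AA, aa}) = 0.23 + 0.18 = 0.41; P(Phenotype=P3, Genotype ∈ {AA, aa}) = 0.03 + 0.06 = 0.09.
P(Phenotype=P3 | Genotype ∈ {AA, aa}) = 0.09/0.41 = 0.2195.

0.2195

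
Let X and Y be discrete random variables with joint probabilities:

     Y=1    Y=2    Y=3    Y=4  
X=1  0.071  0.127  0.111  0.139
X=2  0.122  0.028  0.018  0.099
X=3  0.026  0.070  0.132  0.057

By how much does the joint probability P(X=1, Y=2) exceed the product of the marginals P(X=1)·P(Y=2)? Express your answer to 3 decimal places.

0.026

P(X=1) = 0.071 + 0.127 + 0.111 + 0.139 = 0.448.
P(Y=2) = 0.127 + 0.028 + 0.070 = 0.225.
P(X=1, Y=2) − P(X=1)P(Y=2) = 0.127 − 0.448×0.225 = 0.026.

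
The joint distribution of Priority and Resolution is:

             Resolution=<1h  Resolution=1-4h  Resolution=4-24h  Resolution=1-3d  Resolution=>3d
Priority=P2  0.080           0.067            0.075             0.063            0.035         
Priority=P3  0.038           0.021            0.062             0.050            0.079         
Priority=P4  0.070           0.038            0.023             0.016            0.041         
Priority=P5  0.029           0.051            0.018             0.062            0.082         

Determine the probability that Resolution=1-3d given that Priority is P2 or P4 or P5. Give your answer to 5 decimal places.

P(Priority=P2) = 0.080 + 0.067 + 0.075 + 0.063 + 0.035 = 0.320.
P(Priority=P4) = 0.070 + 0.038 + 0.023 + 0.016 + 0.041 = 0.188.
P(Priority=P5) = 0.029 + 0.051 + 0.018 + 0.062 + 0.082 = 0.242.
P(Priority ∈ {P2, P4, P5}) = 0.320 + 0.188 + 0.242 = 0.750; P(Resolution=1-3d, Priority ∈ {P2, P4, P5}) = 0.063 + 0.016 + 0.062 = 0.141.
P(Resolution=1-3d | Priority ∈ {P2, P4, P5}) = 0.141/0.750 = 0.18800.

0.18800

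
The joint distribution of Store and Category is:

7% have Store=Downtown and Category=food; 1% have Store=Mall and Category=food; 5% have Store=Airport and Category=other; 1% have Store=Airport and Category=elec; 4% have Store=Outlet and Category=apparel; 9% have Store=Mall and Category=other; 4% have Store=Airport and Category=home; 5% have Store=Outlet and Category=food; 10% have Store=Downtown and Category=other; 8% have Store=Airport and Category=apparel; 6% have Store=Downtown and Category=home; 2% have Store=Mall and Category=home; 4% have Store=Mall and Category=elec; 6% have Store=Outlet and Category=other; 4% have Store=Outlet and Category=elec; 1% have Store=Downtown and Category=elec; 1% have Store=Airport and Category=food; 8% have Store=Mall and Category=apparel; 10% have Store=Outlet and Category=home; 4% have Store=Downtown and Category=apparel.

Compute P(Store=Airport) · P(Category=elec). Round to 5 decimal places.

0.01900

P(Store=Airport) = 0.01 + 0.08 + 0.01 + 0.04 + 0.05 = 0.19.
P(Category=elec) = 0.01 + 0.04 + 0.01 + 0.04 = 0.10.
Product: 0.19 × 0.10 = 0.01900.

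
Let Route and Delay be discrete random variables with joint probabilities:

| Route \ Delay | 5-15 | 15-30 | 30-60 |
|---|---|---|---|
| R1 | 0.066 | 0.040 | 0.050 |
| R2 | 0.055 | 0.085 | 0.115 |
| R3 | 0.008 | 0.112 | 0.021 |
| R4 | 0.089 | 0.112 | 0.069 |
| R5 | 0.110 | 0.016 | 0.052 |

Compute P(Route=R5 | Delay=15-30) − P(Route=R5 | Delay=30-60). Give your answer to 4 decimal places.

P(Delay=15-30) = 0.040 + 0.085 + 0.112 + 0.112 + 0.016 = 0.365; P(Route=R5 | Delay=15-30) = 0.016/0.365 = 0.04384.
P(Delay=30-60) = 0.050 + 0.115 + 0.021 + 0.069 + 0.052 = 0.307; P(Route=R5 | Delay=30-60) = 0.052/0.307 = 0.16938.
Difference = -0.1255.

-0.1255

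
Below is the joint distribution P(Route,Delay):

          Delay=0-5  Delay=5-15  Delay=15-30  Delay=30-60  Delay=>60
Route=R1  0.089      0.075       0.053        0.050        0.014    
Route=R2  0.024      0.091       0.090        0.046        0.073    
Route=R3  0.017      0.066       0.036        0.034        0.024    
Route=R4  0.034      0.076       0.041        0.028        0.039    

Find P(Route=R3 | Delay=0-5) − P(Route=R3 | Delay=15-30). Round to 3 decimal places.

P(Delay=0-5) = 0.089 + 0.024 + 0.017 + 0.034 = 0.164; P(Route=R3 | Delay=0-5) = 0.017/0.164 = 0.1037.
P(Delay=15-30) = 0.053 + 0.090 + 0.036 + 0.041 = 0.220; P(Route=R3 | Delay=15-30) = 0.036/0.220 = 0.1636.
Difference = -0.060.

-0.060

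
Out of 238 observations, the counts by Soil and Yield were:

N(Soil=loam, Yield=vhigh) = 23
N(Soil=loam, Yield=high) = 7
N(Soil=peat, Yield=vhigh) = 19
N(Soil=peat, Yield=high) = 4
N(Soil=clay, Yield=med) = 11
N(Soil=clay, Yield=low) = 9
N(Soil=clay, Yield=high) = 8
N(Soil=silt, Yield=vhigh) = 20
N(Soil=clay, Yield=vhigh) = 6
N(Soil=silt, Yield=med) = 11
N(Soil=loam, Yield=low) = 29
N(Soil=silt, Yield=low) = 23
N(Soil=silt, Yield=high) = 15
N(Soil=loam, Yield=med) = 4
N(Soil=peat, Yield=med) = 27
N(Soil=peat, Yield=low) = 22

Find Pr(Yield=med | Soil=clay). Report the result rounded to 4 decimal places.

Total with Soil=clay: 9 + 11 + 8 + 6 = 34.
P(Yield=med | Soil=clay) = 11/34 = 0.3235.

0.3235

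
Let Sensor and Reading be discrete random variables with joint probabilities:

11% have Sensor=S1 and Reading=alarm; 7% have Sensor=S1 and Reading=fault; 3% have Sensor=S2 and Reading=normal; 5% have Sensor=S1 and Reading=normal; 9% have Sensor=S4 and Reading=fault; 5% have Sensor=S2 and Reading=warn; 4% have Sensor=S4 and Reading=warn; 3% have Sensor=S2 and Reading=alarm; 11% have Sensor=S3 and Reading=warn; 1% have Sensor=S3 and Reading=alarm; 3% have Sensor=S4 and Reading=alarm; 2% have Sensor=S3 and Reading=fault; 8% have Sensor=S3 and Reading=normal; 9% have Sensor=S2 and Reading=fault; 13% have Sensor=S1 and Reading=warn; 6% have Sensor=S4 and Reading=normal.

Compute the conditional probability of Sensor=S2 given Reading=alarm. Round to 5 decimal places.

0.16667

P(Reading=alarm) = 0.11 + 0.03 + 0.01 + 0.03 = 0.18.
P(Sensor=S2 | Reading=alarm) = 0.03/0.18 = 0.16667.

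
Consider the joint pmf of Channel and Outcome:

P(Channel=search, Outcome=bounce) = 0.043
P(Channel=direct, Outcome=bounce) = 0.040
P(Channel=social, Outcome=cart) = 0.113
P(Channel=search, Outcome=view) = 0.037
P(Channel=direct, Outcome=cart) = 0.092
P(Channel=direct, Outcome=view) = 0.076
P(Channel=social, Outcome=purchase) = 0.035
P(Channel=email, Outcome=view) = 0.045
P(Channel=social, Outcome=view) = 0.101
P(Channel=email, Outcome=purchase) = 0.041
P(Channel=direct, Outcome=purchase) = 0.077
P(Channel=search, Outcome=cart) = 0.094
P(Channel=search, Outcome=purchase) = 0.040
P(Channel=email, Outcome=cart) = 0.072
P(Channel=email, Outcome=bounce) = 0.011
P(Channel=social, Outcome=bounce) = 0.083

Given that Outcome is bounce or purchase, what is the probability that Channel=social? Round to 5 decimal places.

P(Outcome=bounce) = 0.011 + 0.043 + 0.083 + 0.040 = 0.177.
P(Outcome=purchase) = 0.041 + 0.040 + 0.035 + 0.077 = 0.193.
P(Outcome ∈ {bounce, purchase}) = 0.177 + 0.193 = 0.370; P(Channel=social, Outcome ∈ {bounce, purchase}) = 0.083 + 0.035 = 0.118.
P(Channel=social | Outcome ∈ {bounce, purchase}) = 0.118/0.370 = 0.31892.

0.31892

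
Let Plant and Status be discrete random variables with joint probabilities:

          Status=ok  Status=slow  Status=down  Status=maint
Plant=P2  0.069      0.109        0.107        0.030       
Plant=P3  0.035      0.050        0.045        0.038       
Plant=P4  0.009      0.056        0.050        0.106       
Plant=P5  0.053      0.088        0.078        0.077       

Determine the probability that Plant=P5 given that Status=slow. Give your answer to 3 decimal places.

P(Status=slow) = 0.109 + 0.050 + 0.056 + 0.088 = 0.303.
P(Plant=P5 | Status=slow) = 0.088/0.303 = 0.290.

0.290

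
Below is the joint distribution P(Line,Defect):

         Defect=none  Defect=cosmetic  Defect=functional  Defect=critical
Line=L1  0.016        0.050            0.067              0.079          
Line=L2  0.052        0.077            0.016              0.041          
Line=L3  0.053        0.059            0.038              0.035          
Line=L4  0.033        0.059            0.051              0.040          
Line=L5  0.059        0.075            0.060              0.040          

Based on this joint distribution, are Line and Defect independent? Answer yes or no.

no

P(Line=L1) = 0.212 and P(Defect=critical) = 0.235, so their product is 0.04982, but P(Line=L1, Defect=critical) = 0.079. Since these differ, Line and Defect are not independent.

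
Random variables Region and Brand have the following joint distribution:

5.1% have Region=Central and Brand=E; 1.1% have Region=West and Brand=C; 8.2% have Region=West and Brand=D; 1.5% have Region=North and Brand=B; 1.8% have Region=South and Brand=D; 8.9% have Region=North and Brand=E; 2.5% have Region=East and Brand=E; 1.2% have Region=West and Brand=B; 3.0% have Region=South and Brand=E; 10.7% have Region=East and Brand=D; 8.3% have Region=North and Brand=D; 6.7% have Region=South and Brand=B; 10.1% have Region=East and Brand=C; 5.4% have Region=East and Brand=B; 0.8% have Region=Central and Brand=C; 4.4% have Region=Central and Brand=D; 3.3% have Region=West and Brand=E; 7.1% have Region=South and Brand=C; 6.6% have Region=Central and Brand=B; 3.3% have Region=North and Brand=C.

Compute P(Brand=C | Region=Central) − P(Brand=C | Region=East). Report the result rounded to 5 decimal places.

P(Region=Central) = 0.066 + 0.008 + 0.044 + 0.051 = 0.169; P(Brand=C | Region=Central) = 0.008/0.169 = 0.047337.
P(Region=East) = 0.054 + 0.101 + 0.107 + 0.025 = 0.287; P(Brand=C | Region=East) = 0.101/0.287 = 0.351916.
Difference = -0.30458.

-0.30458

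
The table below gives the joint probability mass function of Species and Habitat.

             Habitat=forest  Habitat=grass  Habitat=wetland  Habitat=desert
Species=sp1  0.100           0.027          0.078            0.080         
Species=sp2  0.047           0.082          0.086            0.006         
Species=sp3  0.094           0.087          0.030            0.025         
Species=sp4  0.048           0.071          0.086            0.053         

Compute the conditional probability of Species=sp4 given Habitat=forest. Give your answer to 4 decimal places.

0.1661

P(Habitat=forest) = 0.100 + 0.047 + 0.094 + 0.048 = 0.289.
P(Species=sp4 | Habitat=forest) = 0.048/0.289 = 0.1661.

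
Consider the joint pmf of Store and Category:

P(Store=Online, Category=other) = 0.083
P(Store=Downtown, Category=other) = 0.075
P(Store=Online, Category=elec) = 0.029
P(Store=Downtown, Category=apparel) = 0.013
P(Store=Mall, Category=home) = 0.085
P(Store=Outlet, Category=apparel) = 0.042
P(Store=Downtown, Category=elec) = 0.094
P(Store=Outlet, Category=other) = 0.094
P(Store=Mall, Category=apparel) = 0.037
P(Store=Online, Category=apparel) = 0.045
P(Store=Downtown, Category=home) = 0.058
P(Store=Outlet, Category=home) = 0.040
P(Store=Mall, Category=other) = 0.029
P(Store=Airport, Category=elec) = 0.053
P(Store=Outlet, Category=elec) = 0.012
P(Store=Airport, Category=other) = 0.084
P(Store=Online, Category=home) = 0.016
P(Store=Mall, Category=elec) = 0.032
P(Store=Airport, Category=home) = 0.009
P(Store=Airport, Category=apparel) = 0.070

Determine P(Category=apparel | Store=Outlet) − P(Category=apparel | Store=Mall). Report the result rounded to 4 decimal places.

0.0212

P(Store=Outlet) = 0.042 + 0.012 + 0.040 + 0.094 = 0.188; P(Category=apparel | Store=Outlet) = 0.042/0.188 = 0.22340.
P(Store=Mall) = 0.037 + 0.032 + 0.085 + 0.029 = 0.183; P(Category=apparel | Store=Mall) = 0.037/0.183 = 0.20219.
Difference = 0.0212.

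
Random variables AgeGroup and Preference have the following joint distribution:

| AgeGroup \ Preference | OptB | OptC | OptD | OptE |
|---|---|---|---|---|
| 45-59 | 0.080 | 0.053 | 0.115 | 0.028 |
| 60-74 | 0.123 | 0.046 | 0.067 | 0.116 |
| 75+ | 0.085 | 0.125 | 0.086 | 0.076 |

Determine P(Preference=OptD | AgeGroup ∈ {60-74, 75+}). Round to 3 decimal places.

0.211

P(AgeGroup=60-74) = 0.123 + 0.046 + 0.067 + 0.116 = 0.352.
P(AgeGroup=75+) = 0.085 + 0.125 + 0.086 + 0.076 = 0.372.
P(AgeGroup ∈ {60-74, 75+}) = 0.352 + 0.372 = 0.724; P(Preference=OptD, AgeGroup ∈ {60-74, 75+}) = 0.067 + 0.086 = 0.153.
P(Preference=OptD | AgeGroup ∈ {60-74, 75+}) = 0.153/0.724 = 0.211.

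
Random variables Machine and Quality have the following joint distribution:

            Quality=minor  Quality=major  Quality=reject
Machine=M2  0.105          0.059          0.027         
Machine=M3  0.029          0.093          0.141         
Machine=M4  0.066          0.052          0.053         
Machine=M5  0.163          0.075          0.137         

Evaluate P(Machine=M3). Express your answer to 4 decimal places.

0.2630

P(Machine=M3) = 0.029 + 0.093 + 0.141 = 0.263.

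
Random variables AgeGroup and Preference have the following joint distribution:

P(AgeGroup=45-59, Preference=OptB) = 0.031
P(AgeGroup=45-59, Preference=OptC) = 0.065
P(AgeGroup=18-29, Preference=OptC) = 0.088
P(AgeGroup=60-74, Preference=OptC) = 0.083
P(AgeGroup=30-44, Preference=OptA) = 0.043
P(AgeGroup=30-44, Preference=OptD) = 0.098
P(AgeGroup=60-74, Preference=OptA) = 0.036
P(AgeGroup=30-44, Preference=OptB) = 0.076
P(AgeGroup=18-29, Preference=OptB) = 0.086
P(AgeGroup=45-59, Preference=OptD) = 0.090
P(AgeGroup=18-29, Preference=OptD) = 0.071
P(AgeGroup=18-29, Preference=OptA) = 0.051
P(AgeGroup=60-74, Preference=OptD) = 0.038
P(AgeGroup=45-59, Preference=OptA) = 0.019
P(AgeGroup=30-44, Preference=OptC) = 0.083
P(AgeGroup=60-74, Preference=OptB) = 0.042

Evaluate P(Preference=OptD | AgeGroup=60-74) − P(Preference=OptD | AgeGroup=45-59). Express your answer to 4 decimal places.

P(AgeGroup=60-74) = 0.036 + 0.042 + 0.083 + 0.038 = 0.199; P(Preference=OptD | AgeGroup=60-74) = 0.038/0.199 = 0.19095.
P(AgeGroup=45-59) = 0.019 + 0.031 + 0.065 + 0.090 = 0.205; P(Preference=OptD | AgeGroup=45-59) = 0.090/0.205 = 0.43902.
Difference = -0.2481.

-0.2481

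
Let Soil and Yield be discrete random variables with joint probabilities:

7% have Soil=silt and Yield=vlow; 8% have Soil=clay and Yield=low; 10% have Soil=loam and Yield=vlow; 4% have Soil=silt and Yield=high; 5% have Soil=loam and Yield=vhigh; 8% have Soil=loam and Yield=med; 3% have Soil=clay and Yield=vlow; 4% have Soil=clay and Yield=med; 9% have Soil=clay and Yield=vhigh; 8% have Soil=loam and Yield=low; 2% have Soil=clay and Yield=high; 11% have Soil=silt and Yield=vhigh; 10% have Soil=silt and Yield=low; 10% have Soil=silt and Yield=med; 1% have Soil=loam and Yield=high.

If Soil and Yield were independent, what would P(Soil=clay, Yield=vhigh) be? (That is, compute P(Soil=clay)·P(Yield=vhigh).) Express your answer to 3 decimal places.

0.065

P(Soil=clay) = 0.03 + 0.08 + 0.04 + 0.02 + 0.09 = 0.26.
P(Yield=vhigh) = 0.05 + 0.09 + 0.11 = 0.25.
Product: 0.26 × 0.25 = 0.065.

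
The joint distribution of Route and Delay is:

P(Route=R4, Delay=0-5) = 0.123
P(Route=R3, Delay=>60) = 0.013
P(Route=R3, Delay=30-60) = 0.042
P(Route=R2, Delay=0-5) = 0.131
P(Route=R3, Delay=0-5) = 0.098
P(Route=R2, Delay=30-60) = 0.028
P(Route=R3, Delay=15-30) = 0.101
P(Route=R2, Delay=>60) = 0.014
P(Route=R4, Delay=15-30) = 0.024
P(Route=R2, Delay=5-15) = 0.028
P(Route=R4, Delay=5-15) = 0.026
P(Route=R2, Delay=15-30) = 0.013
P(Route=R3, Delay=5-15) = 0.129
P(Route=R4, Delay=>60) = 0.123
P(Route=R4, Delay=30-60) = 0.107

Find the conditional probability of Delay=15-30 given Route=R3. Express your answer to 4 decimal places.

0.2637

P(Route=R3) = 0.098 + 0.129 + 0.101 + 0.042 + 0.013 = 0.383.
P(Delay=15-30 | Route=R3) = 0.101/0.383 = 0.2637.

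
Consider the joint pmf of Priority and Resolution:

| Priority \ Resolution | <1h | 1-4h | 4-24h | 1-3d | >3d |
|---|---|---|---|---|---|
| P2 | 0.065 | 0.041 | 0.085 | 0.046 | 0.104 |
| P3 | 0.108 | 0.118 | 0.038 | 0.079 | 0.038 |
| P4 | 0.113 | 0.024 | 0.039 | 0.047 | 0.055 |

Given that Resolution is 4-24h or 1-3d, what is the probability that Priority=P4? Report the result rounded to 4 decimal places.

P(Resolution=4-24h) = 0.085 + 0.038 + 0.039 = 0.162.
P(Resolution=1-3d) = 0.046 + 0.079 + 0.047 = 0.172.
P(Resolution ∈ {4-24h, 1-3d}) = 0.162 + 0.172 = 0.334; P(Priority=P4, Resolution ∈ {4-24h, 1-3d}) = 0.039 + 0.047 = 0.086.
P(Priority=P4 | Resolution ∈ {4-24h, 1-3d}) = 0.086/0.334 = 0.2575.

0.2575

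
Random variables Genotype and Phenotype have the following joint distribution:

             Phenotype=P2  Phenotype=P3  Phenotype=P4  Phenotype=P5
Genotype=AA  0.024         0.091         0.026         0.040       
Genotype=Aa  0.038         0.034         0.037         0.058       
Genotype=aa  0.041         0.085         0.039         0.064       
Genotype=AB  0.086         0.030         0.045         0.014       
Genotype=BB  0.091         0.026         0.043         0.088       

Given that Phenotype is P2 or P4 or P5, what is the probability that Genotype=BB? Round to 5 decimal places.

P(Phenotype=P2) = 0.024 + 0.038 + 0.041 + 0.086 + 0.091 = 0.280.
P(Phenotype=P4) = 0.026 + 0.037 + 0.039 + 0.045 + 0.043 = 0.190.
P(Phenotype=P5) = 0.040 + 0.058 + 0.064 + 0.014 + 0.088 = 0.264.
P(Phenotype ∈ {P2, P4, P5}) = 0.280 + 0.190 + 0.264 = 0.734; P(Genotype=BB, Phenotype ∈ {P2, P4, P5}) = 0.091 + 0.043 + 0.088 = 0.222.
P(Genotype=BB | Phenotype ∈ {P2, P4, P5}) = 0.222/0.734 = 0.30245.

0.30245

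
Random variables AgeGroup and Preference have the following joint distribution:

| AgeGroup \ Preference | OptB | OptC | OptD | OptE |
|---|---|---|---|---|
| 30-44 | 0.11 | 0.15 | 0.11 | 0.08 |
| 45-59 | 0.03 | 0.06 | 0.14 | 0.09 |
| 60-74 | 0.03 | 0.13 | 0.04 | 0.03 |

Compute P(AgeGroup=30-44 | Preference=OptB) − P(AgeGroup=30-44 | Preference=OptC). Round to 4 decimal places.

P(Preference=OptB) = 0.11 + 0.03 + 0.03 = 0.17; P(AgeGroup=30-44 | Preference=OptB) = 0.11/0.17 = 0.64706.
P(Preference=OptC) = 0.15 + 0.06 + 0.13 = 0.34; P(AgeGroup=30-44 | Preference=OptC) = 0.15/0.34 = 0.44118.
Difference = 0.2059.

0.2059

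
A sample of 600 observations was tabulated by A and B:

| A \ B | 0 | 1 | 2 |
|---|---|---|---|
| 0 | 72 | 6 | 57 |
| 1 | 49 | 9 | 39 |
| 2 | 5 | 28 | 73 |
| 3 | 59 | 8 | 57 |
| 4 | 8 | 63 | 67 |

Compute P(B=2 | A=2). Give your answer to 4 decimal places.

0.6887

Total with A=2: 5 + 28 + 73 = 106.
P(B=2 | A=2) = 73/106 = 0.6887.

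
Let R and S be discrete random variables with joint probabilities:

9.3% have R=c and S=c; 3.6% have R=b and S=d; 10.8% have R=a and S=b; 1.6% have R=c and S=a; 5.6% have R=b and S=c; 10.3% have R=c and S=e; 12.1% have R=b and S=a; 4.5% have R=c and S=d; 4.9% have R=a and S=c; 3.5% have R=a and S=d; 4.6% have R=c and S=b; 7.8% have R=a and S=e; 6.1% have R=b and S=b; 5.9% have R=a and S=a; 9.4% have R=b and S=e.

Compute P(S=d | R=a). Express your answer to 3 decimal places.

P(R=a) = 0.059 + 0.108 + 0.049 + 0.035 + 0.078 = 0.329.
P(S=d | R=a) = 0.035/0.329 = 0.106.

0.106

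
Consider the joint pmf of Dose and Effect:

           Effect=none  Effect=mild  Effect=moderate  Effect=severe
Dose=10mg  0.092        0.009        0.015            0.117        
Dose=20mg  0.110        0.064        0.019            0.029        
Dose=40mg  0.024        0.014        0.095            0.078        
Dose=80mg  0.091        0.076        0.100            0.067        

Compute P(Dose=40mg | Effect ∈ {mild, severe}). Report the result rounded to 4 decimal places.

0.2026

P(Effect=mild) = 0.009 + 0.064 + 0.014 + 0.076 = 0.163.
P(Effect=severe) = 0.117 + 0.029 + 0.078 + 0.067 = 0.291.
P(Effect ∈ {mild, severe}) = 0.163 + 0.291 = 0.454; P(Dose=40mg, Effect ∈ {mild, severe}) = 0.014 + 0.078 = 0.092.
P(Dose=40mg | Effect ∈ {mild, severe}) = 0.092/0.454 = 0.2026.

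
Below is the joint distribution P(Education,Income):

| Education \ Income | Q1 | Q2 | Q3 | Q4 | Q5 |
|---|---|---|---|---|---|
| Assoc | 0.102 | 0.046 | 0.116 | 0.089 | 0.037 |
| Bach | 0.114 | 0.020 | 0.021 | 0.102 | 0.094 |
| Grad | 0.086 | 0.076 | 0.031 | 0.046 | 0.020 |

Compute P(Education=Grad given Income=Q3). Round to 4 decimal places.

0.1845

P(Income=Q3) = 0.116 + 0.021 + 0.031 = 0.168.
P(Education=Grad | Income=Q3) = 0.031/0.168 = 0.1845.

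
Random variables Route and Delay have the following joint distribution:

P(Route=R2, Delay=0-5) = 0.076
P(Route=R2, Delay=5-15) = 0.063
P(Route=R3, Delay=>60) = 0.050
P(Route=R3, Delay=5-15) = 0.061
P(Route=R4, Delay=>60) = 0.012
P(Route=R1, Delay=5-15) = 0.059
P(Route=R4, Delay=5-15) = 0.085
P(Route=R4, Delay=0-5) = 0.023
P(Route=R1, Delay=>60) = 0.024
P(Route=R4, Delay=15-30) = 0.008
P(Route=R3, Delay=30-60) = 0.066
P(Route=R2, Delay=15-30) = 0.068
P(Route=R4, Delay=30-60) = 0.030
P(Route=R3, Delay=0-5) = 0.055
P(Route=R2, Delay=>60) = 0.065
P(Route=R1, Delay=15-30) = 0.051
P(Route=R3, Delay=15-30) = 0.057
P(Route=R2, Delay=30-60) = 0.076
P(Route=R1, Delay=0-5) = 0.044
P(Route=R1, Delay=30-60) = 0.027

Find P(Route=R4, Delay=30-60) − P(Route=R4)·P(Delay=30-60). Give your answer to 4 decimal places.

P(Route=R4) = 0.023 + 0.085 + 0.008 + 0.030 + 0.012 = 0.158.
P(Delay=30-60) = 0.027 + 0.076 + 0.066 + 0.030 = 0.199.
P(Route=R4, Delay=30-60) − P(Route=R4)P(Delay=30-60) = 0.030 − 0.158×0.199 = -0.0014.

-0.0014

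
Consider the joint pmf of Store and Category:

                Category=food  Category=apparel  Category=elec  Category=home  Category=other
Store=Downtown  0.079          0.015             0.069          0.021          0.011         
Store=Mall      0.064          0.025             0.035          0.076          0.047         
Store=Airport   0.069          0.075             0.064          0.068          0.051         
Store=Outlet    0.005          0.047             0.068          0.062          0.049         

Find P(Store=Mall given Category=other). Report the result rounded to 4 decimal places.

0.2975

P(Category=other) = 0.011 + 0.047 + 0.051 + 0.049 = 0.158.
P(Store=Mall | Category=other) = 0.047/0.158 = 0.2975.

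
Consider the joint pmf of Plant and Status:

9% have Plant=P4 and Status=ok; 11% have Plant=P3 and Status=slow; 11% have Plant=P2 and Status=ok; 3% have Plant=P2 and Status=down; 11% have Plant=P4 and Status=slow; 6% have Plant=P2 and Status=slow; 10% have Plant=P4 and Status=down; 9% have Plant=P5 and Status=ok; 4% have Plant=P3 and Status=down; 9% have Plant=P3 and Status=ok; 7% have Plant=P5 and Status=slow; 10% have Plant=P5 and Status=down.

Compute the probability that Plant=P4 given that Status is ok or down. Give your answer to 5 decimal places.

P(Status=ok) = 0.11 + 0.09 + 0.09 + 0.09 = 0.38.
P(Status=down) = 0.03 + 0.04 + 0.10 + 0.10 = 0.27.
P(Status ∈ {ok, down}) = 0.38 + 0.27 = 0.65; P(Plant=P4, Status ∈ {ok, down}) = 0.09 + 0.10 = 0.19.
P(Plant=P4 | Status ∈ {ok, down}) = 0.19/0.65 = 0.29231.

0.29231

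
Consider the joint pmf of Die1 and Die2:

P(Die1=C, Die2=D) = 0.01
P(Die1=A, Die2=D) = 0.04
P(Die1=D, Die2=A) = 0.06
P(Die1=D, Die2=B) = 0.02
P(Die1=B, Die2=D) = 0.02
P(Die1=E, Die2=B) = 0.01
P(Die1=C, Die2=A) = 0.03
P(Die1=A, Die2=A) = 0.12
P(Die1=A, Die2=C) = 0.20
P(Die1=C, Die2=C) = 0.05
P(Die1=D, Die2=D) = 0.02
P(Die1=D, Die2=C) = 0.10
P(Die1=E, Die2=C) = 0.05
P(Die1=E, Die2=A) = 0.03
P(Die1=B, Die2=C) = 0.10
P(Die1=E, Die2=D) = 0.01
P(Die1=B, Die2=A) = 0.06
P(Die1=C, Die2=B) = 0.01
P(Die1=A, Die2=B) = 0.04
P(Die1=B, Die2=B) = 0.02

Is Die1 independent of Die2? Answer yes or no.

Every cell satisfies P(Die1,Die2) = P(Die1)·P(Die2). For instance P(Die1=B) = 0.20, P(Die2=B) = 0.10, and 0.20×0.10 = 0.02 matches the joint entry. So Die1 and Die2 are independent.

yes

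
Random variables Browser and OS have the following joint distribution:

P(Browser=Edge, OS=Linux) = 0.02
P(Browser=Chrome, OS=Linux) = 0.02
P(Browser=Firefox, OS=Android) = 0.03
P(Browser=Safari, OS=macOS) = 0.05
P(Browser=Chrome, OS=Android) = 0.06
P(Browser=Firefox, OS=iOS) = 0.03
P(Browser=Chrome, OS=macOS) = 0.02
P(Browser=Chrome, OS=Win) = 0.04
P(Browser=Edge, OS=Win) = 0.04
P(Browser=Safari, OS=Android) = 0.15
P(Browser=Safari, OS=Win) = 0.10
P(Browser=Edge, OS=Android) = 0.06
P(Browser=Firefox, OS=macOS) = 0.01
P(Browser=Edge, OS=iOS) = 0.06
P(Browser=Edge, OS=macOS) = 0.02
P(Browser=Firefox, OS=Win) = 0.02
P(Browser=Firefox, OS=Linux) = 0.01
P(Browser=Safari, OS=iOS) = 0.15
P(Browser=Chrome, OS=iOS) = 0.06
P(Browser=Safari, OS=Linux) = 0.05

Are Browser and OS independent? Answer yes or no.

yes

Every cell satisfies P(Browser,OS) = P(Browser)·P(OS). For instance P(Browser=Edge) = 0.20, P(OS=macOS) = 0.10, and 0.20×0.10 = 0.02 matches the joint entry. So Browser and OS are independent.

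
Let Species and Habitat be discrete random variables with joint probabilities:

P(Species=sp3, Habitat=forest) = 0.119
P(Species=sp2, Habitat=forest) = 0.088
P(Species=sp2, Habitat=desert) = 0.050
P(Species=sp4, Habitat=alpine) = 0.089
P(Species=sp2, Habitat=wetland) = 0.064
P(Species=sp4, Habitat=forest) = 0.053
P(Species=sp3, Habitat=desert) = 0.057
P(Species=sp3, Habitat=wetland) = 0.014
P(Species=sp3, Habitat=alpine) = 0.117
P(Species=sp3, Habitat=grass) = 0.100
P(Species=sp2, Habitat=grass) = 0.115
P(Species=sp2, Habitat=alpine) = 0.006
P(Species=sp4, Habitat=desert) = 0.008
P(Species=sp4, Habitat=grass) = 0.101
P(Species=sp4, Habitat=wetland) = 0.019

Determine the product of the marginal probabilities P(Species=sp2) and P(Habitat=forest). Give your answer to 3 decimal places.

0.084

P(Species=sp2) = 0.088 + 0.115 + 0.064 + 0.050 + 0.006 = 0.323.
P(Habitat=forest) = 0.088 + 0.119 + 0.053 = 0.260.
Product: 0.323 × 0.260 = 0.084.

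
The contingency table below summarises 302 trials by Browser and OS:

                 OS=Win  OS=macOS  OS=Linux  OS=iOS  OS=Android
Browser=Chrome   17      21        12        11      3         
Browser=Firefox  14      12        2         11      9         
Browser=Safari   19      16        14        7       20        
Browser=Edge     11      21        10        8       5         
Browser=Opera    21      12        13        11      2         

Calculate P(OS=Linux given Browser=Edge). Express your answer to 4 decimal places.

0.1818

Total with Browser=Edge: 11 + 21 + 10 + 8 + 5 = 55.
P(OS=Linux | Browser=Edge) = 10/55 = 0.1818.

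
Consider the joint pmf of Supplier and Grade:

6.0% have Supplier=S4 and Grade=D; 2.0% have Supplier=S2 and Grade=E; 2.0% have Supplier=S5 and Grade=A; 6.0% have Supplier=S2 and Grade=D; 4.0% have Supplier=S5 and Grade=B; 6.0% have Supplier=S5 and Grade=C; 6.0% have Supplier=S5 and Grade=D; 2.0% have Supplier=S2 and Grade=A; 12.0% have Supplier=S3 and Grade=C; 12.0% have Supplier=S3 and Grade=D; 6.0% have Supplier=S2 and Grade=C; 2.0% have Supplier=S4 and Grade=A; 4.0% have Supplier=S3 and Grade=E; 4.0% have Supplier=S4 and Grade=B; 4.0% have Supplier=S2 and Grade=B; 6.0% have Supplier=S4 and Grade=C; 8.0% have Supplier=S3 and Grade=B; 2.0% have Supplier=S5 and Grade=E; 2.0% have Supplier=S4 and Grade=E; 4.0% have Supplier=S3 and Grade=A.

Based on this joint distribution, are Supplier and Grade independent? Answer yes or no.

Every cell satisfies P(Supplier,Grade) = P(Supplier)·P(Grade). For instance P(Supplier=S5) = 0.200, P(Grade=E) = 0.100, and 0.200×0.100 = 0.020 matches the joint entry. So Supplier and Grade are independent.

yes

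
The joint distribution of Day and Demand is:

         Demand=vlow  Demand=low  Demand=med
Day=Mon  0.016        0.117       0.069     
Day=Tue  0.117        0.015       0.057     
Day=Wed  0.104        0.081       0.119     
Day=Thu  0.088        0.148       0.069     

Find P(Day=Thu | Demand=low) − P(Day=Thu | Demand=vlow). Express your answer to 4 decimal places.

0.1392

P(Demand=low) = 0.117 + 0.015 + 0.081 + 0.148 = 0.361; P(Day=Thu | Demand=low) = 0.148/0.361 = 0.40997.
P(Demand=vlow) = 0.016 + 0.117 + 0.104 + 0.088 = 0.325; P(Day=Thu | Demand=vlow) = 0.088/0.325 = 0.27077.
Difference = 0.1392.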